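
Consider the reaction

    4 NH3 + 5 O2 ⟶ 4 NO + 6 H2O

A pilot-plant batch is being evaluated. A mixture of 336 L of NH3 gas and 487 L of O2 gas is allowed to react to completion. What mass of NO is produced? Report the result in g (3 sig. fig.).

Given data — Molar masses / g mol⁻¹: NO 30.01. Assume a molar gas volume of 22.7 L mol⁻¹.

444 g

n(NH3) = 336.0 / 22.7 = 14.80 mol
n(O2) = 487.0 / 22.7 = 21.45 mol
n/ν → NH3: 3.700, O2: 4.290; NH3 is limiting.
n(NO) = (4/4) × 14.80 = 14.80 mol
mass = 14.80 × 30.01 = 444.1 g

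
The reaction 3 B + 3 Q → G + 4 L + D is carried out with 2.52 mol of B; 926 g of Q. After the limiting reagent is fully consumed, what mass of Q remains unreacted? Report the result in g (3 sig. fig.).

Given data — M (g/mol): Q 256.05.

281 g

n(B) = 2.520 mol
n(Q) = 926.0 / 256.05 = 3.616 mol
n/ν for B = 2.520/3 = 0.8400
n/ν for Q = 3.616/3 = 1.205
Smallest n/ν is B → limiting reagent.
Q consumed = (3/3) × 2.520 = 2.520 mol
Q remaining = 3.616 − 2.520 = 1.096 mol
mass = 1.096 × 256.05 = 280.6 g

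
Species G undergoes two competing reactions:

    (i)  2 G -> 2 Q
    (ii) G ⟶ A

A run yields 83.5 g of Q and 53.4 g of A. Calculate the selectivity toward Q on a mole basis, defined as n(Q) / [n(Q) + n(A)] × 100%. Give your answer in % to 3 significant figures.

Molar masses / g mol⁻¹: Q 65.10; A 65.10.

n(Q) = 83.5 / 65.10 = 1.283 mol
n(A) = 53.4 / 65.10 = 0.8203 mol
selectivity = 1.283/(1.283+0.8203) × 100 = 61.00 %

61.0 %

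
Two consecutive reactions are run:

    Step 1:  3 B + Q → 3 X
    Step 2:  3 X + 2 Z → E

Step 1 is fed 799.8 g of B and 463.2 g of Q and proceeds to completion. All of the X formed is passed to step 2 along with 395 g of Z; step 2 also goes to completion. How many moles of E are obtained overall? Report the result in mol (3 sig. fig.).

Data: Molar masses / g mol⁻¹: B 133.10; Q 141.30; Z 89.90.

Step 1:
n(B) = 799.8 / 133.10 = 6.009 mol
n(Q) = 463.2 / 141.30 = 3.278 mol
n/ν for B = 6.009/3 = 2.003
n/ν for Q = 3.278/1 = 3.278
Smallest n/ν is B → limiting reagent.
n(X) produced = (3/3) × 6.009 = 6.009 mol
Step 2:
n(X) available = 6.009 mol
n(Z) = 395.0 / 89.90 = 4.394 mol
n/ν for X = 6.009/3 = 2.003
n/ν for Z = 4.394/2 = 2.197
Smallest n/ν is X → limiting reagent.
n(E) = (1/3) × 6.009 = 2.003 mol

2.00 mol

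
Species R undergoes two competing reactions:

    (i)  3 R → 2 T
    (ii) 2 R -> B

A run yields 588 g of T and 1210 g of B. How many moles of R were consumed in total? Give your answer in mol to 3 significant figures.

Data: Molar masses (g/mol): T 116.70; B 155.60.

n(T) = 588 / 116.70 = 5.039 mol
n(B) = 1210 / 155.60 = 7.776 mol
n(R) via (i) = (3/2)×5.039 = 7.559 mol
n(R) via (ii) = (2/1)×7.776 = 15.55 mol
total n(R) = 7.559 + 15.55 = 23.11 mol

23.1 mol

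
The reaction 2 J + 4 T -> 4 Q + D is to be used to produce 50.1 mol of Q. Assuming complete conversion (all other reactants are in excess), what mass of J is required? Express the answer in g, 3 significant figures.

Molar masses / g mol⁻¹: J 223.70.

n(Q) = 50.10 mol
n(J) = (2/4) × 50.10 = 25.05 mol
mass = 25.05 × 223.70 = 5604 g

5600 g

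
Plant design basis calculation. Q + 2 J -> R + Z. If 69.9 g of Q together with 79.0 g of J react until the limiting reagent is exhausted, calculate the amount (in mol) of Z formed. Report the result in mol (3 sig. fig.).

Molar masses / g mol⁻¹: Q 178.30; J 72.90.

n(Q) = 69.90 / 178.30 = 0.3920 mol
n(J) = 79.00 / 72.90 = 1.084 mol
n/ν → Q: 0.3920, J: 0.5420; Q is limiting.
n(Z) = (1/1) × 0.3920 = 0.3920 mol

0.392 mol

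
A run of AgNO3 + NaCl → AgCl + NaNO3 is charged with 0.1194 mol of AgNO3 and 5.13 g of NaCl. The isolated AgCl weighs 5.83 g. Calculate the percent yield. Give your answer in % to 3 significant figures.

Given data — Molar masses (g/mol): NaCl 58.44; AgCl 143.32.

n(AgNO3) = 0.1194 mol
n(NaCl) = 5.130 / 58.44 = 0.08778 mol
n/ν for AgNO3 = 0.1194/1 = 0.1194
n/ν for NaCl = 0.08778/1 = 0.08778
Smallest n/ν is NaCl → limiting reagent.
theoretical n(AgCl) = (1/1) × 0.08778 = 0.08778 mol → 12.58 g
% yield = 5.83 / 12.58 × 100 = 46.34 %

46.3 %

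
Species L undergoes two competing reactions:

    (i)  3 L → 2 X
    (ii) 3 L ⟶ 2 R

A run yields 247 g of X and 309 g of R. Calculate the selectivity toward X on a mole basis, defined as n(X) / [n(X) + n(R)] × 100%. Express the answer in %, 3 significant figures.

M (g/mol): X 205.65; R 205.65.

n(X) = 247 / 205.65 = 1.201 mol
n(R) = 309 / 205.65 = 1.503 mol
selectivity = 1.201/(1.201+1.503) × 100 = 44.42 %

44.4 %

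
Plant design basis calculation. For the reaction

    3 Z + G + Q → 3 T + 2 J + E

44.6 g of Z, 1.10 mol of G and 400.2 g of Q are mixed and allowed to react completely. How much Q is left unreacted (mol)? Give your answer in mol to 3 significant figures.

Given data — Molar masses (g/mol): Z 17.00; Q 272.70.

n(Z) = 44.60 / 17.00 = 2.624 mol
n(G) = 1.100 mol
n(Q) = 400.2 / 272.70 = 1.468 mol
n/ν for Z = 2.624/3 = 0.8747
n/ν for G = 1.100/1 = 1.100
n/ν for Q = 1.468/1 = 1.468
Smallest n/ν is Z → limiting reagent.
Q consumed = (1/3) × 2.624 = 0.8747 mol
Q remaining = 1.468 − 0.8747 = 0.5933 mol

0.593 mol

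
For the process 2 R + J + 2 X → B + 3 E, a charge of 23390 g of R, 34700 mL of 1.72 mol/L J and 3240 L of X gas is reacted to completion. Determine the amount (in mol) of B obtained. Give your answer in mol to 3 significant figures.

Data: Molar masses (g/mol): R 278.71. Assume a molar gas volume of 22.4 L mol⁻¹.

n(R) = 23390 / 278.71 = 83.92 mol
n(J) = 1.72 × 34700/1000 = 59.68 mol
n(X) = 3240 / 22.4 = 144.6 mol
n/ν for R = 83.92/2 = 41.96
n/ν for J = 59.68/1 = 59.68
n/ν for X = 144.6/2 = 72.30
Smallest n/ν is R → limiting reagent.
n(B) = (1/2) × 83.92 = 41.96 mol

42.0 mol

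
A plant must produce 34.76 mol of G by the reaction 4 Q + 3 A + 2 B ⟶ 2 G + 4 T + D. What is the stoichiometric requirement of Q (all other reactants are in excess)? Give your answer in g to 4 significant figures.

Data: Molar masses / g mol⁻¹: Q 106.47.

7402 g

n(G) = 34.76 mol
n(Q) = (4/2) × 34.76 = 69.52 mol
mass = 69.52 × 106.47 = 7402 g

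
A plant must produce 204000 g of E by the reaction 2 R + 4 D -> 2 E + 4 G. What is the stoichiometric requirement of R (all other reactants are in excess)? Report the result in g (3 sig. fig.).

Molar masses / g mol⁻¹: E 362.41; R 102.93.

57900 g

n(E) = 204000 / 362.41 = 562.9 mol
n(R) = (2/2) × 562.9 = 562.9 mol
mass = 562.9 × 102.93 = 57940 g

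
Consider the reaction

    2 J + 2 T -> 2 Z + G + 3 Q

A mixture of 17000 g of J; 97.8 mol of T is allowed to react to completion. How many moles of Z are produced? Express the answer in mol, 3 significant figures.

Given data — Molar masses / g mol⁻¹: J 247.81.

n(J) = 17000 / 247.81 = 68.60 mol
n(T) = 97.80 mol
n/ν for J = 68.60/2 = 34.30
n/ν for T = 97.80/2 = 48.90
Smallest n/ν is J → limiting reagent.
n(Z) = (2/2) × 68.60 = 68.60 mol

68.6 mol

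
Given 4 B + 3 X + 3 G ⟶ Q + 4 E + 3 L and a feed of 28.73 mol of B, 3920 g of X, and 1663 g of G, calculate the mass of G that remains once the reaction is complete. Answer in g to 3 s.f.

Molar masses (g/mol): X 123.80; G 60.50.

359 g

n(B) = 28.73 mol
n(X) = 3920 / 123.80 = 31.66 mol
n(G) = 1663 / 60.50 = 27.49 mol
n/ν → B: 7.183, X: 10.55, G: 9.163; B is limiting.
G consumed = (3/4) × 28.73 = 21.55 mol
G remaining = 27.49 − 21.55 = 5.940 mol
mass = 5.940 × 60.50 = 359.4 g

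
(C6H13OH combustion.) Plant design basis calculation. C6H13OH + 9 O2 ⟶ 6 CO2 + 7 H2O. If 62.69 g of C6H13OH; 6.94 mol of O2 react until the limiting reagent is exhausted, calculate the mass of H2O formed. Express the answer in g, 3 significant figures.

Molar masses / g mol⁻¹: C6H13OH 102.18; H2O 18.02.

77.4 g

n(C6H13OH) = 62.69 / 102.18 = 0.6135 mol
n(O2) = 6.940 mol
n/ν for C6H13OH = 0.6135/1 = 0.6135
n/ν for O2 = 6.940/9 = 0.7711
Smallest n/ν is C6H13OH → limiting reagent.
n(H2O) = (7/1) × 0.6135 = 4.295 mol
mass = 4.295 × 18.02 = 77.40 g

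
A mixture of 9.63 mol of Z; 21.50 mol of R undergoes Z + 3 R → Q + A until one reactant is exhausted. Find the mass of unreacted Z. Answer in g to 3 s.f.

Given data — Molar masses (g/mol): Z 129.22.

318 g

n(Z) = 9.630 mol
n(R) = 21.50 mol
n/ν for Z = 9.630/1 = 9.630
n/ν for R = 21.50/3 = 7.167
Smallest n/ν is R → limiting reagent.
Z consumed = (1/3) × 21.50 = 7.167 mol
Z remaining = 9.630 − 7.167 = 2.463 mol
mass = 2.463 × 129.22 = 318.3 g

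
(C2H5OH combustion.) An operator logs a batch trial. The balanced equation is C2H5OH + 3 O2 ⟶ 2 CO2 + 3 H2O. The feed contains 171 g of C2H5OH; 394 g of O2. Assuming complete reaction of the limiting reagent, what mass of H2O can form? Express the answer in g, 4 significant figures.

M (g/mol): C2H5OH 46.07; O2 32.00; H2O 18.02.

200.7 g

n(C2H5OH) = 171.0 / 46.07 = 3.712 mol
n(O2) = 394.0 / 32.00 = 12.31 mol
n/ν → C2H5OH: 3.712, O2: 4.103; C2H5OH is limiting.
n(H2O) = (3/1) × 3.712 = 11.14 mol
mass = 11.14 × 18.02 = 200.7 g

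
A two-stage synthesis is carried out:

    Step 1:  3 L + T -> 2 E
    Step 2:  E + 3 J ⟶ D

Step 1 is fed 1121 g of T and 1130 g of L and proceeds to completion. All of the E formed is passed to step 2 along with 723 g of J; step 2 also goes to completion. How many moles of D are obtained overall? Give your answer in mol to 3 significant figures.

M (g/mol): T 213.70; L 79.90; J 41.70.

5.78 mol

Step 1:
n(T) = 1121 / 213.70 = 5.246 mol
n(L) = 1130 / 79.90 = 14.14 mol
n/ν → T: 5.246, L: 4.713; L is limiting.
n(E) produced = (2/3) × 14.14 = 9.427 mol
Step 2:
n(E) available = 9.427 mol
n(J) = 723.0 / 41.70 = 17.34 mol
n/ν → E: 9.427, J: 5.780; J is limiting.
n(D) = (1/3) × 17.34 = 5.780 mol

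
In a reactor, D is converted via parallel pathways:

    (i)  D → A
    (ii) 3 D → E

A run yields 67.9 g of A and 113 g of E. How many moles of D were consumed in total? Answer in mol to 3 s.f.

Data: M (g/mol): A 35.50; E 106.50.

5.10 mol

n(A) = 67.9 / 35.50 = 1.913 mol
n(E) = 113 / 106.50 = 1.061 mol
n(D) via (i) = (1/1)×1.913 = 1.913 mol
n(D) via (ii) = (3/1)×1.061 = 3.183 mol
total n(D) = 1.913 + 3.183 = 5.096 mol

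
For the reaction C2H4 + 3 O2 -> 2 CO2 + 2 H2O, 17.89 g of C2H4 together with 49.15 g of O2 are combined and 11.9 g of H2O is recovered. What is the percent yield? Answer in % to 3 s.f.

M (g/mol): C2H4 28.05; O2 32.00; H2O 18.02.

n(C2H4) = 17.89 / 28.05 = 0.6378 mol
n(O2) = 49.15 / 32.00 = 1.536 mol
n/ν for C2H4 = 0.6378/1 = 0.6378
n/ν for O2 = 1.536/3 = 0.5120
Smallest n/ν is O2 → limiting reagent.
theoretical n(H2O) = (2/3) × 1.536 = 1.024 mol → 18.45 g
% yield = 11.9 / 18.45 × 100 = 64.50 %

64.5 %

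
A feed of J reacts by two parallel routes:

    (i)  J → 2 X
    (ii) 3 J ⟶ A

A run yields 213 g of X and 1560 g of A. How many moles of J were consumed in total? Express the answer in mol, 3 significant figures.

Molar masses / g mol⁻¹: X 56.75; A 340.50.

n(X) = 213 / 56.75 = 3.753 mol
n(A) = 1560 / 340.50 = 4.581 mol
n(J) via (i) = (1/2)×3.753 = 1.877 mol
n(J) via (ii) = (3/1)×4.581 = 13.74 mol
total n(J) = 1.877 + 13.74 = 15.62 mol

15.6 mol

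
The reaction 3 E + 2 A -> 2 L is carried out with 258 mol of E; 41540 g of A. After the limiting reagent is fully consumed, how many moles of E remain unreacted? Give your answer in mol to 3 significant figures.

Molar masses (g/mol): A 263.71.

n(E) = 258.0 mol
n(A) = 41540 / 263.71 = 157.5 mol
n/ν for E = 258.0/3 = 86.00
n/ν for A = 157.5/2 = 78.75
Smallest n/ν is A → limiting reagent.
E consumed = (3/2) × 157.5 = 236.3 mol
E remaining = 258.0 − 236.3 = 21.70 mol

21.7 mol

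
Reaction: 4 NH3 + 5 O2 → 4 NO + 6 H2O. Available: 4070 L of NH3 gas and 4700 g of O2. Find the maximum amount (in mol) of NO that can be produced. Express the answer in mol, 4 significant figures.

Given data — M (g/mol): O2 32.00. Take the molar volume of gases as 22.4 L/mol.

117.5 mol

n(NH3) = 4070 / 22.4 = 181.7 mol
n(O2) = 4700 / 32.00 = 146.9 mol
n/ν for NH3 = 181.7/4 = 45.43
n/ν for O2 = 146.9/5 = 29.38
Smallest n/ν is O2 → limiting reagent.
n(NO) = (4/5) × 146.9 = 117.5 mol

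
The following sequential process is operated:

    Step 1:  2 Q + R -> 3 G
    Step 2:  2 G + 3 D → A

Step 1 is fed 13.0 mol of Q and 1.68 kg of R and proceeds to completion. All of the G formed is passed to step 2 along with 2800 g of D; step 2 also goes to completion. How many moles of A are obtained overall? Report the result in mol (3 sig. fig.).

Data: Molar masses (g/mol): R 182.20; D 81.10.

Step 1:
n(Q) = 13.00 mol
n(R) = 1.680×1000 / 182.20 = 9.221 mol
n/ν for Q = 13.00/2 = 6.500
n/ν for R = 9.221/1 = 9.221
Smallest n/ν is Q → limiting reagent.
n(G) produced = (3/2) × 13.00 = 19.50 mol
Step 2:
n(G) available = 19.50 mol
n(D) = 2800 / 81.10 = 34.53 mol
n/ν for G = 19.50/2 = 9.750
n/ν for D = 34.53/3 = 11.51
Smallest n/ν is G → limiting reagent.
n(A) = (1/2) × 19.50 = 9.750 mol

9.75 mol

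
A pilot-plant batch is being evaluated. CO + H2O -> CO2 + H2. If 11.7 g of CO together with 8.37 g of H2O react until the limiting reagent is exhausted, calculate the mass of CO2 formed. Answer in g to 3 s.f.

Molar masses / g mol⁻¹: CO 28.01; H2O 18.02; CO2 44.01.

n(CO) = 11.70 / 28.01 = 0.4177 mol
n(H2O) = 8.370 / 18.02 = 0.4645 mol
n/ν → CO: 0.4177, H2O: 0.4645; CO is limiting.
n(CO2) = (1/1) × 0.4177 = 0.4177 mol
mass = 0.4177 × 44.01 = 18.38 g

18.4 g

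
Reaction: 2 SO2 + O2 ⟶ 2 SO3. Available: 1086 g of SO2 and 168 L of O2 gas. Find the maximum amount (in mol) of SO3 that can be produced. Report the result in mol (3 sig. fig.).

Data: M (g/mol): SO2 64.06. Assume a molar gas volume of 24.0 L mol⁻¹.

n(SO2) = 1086 / 64.06 = 16.95 mol
n(O2) = 168.0 / 24.0 = 7.000 mol
n/ν for SO2 = 16.95/2 = 8.475
n/ν for O2 = 7.000/1 = 7.000
Smallest n/ν is O2 → limiting reagent.
n(SO3) = (2/1) × 7.000 = 14.00 mol

14.0 mol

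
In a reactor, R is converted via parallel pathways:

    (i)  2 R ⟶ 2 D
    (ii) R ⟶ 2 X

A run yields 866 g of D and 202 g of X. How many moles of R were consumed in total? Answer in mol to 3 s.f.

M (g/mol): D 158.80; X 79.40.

6.73 mol

n(D) = 866 / 158.80 = 5.453 mol
n(X) = 202 / 79.40 = 2.544 mol
n(R) via (i) = (2/2)×5.453 = 5.453 mol
n(R) via (ii) = (1/2)×2.544 = 1.272 mol
total n(R) = 5.453 + 1.272 = 6.725 mol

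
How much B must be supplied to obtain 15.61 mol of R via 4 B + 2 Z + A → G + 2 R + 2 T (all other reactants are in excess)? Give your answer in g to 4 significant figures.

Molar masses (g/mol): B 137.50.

n(R) = 15.61 mol
n(B) = (4/2) × 15.61 = 31.22 mol
mass = 31.22 × 137.50 = 4293 g

4293 g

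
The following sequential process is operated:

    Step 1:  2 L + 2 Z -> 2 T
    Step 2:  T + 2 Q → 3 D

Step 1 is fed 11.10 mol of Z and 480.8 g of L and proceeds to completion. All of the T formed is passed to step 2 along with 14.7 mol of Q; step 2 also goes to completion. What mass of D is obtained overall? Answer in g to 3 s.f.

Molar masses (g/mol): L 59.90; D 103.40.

2280 g

Step 1:
n(Z) = 11.10 mol
n(L) = 480.8 / 59.90 = 8.027 mol
n/ν for Z = 11.10/2 = 5.550
n/ν for L = 8.027/2 = 4.014
Smallest n/ν is L → limiting reagent.
n(T) produced = (2/2) × 8.027 = 8.027 mol
Step 2:
n(T) available = 8.027 mol
n(Q) = 14.70 mol
n/ν for T = 8.027/1 = 8.027
n/ν for Q = 14.70/2 = 7.350
Smallest n/ν is Q → limiting reagent.
n(D) = (3/2) × 14.70 = 22.05 mol
mass = 22.05 × 103.40 = 2280 g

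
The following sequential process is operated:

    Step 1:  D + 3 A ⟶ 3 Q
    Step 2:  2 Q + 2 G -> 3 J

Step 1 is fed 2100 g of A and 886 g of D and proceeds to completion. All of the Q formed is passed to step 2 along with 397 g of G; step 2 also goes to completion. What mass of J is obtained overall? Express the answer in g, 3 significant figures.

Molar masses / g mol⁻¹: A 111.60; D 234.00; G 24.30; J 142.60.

Step 1:
n(A) = 2100 / 111.60 = 18.82 mol
n(D) = 886.0 / 234.00 = 3.786 mol
n/ν → A: 6.273, D: 3.786; D is limiting.
n(Q) produced = (3/1) × 3.786 = 11.36 mol
Step 2:
n(Q) available = 11.36 mol
n(G) = 397.0 / 24.30 = 16.34 mol
n/ν → Q: 5.680, G: 8.170; Q is limiting.
n(J) = (3/2) × 11.36 = 17.04 mol
mass = 17.04 × 142.60 = 2430 g

2430 g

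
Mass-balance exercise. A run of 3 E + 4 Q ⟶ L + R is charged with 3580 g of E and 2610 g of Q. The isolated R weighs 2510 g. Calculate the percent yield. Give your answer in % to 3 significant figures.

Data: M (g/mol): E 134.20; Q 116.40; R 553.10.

n(E) = 3580 / 134.20 = 26.68 mol
n(Q) = 2610 / 116.40 = 22.42 mol
n/ν for E = 26.68/3 = 8.893
n/ν for Q = 22.42/4 = 5.605
Smallest n/ν is Q → limiting reagent.
theoretical n(R) = (1/4) × 22.42 = 5.605 mol → 3100 g
% yield = 2510 / 3100 × 100 = 80.97 %

81.0 %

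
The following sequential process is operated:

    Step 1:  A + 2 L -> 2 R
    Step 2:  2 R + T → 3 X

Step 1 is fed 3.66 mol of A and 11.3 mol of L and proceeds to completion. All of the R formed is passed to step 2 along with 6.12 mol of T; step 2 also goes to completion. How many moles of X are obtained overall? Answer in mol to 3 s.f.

11.0 mol

Step 1:
n(A) = 3.660 mol
n(L) = 11.30 mol
n/ν for A = 3.660/1 = 3.660
n/ν for L = 11.30/2 = 5.650
Smallest n/ν is A → limiting reagent.
n(R) produced = (2/1) × 3.660 = 7.320 mol
Step 2:
n(R) available = 7.320 mol
n(T) = 6.120 mol
n/ν for R = 7.320/2 = 3.660
n/ν for T = 6.120/1 = 6.120
Smallest n/ν is R → limiting reagent.
n(X) = (3/2) × 7.320 = 10.98 mol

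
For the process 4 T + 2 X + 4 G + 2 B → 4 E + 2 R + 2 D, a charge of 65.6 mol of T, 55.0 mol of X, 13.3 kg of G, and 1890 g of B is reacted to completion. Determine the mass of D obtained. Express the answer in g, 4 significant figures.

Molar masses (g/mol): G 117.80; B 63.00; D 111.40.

3342 g

n(T) = 65.60 mol
n(X) = 55.00 mol
n(G) = 13.30×1000 / 117.80 = 112.9 mol
n(B) = 1890 / 63.00 = 30.00 mol
n/ν for T = 65.60/4 = 16.40
n/ν for X = 55.00/2 = 27.50
n/ν for G = 112.9/4 = 28.23
n/ν for B = 30.00/2 = 15.00
Smallest n/ν is B → limiting reagent.
n(D) = (2/2) × 30.00 = 30.00 mol
mass = 30.00 × 111.40 = 3342 g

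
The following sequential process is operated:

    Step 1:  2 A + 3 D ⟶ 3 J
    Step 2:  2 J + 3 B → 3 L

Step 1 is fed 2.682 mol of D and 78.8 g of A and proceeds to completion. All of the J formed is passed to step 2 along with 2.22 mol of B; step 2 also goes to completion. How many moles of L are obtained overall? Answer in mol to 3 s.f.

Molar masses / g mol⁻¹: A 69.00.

Step 1:
n(D) = 2.682 mol
n(A) = 78.80 / 69.00 = 1.142 mol
n/ν for D = 2.682/3 = 0.8940
n/ν for A = 1.142/2 = 0.5710
Smallest n/ν is A → limiting reagent.
n(J) produced = (3/2) × 1.142 = 1.713 mol
Step 2:
n(J) available = 1.713 mol
n(B) = 2.220 mol
n/ν for J = 1.713/2 = 0.8565
n/ν for B = 2.220/3 = 0.7400
Smallest n/ν is B → limiting reagent.
n(L) = (3/3) × 2.220 = 2.220 mol

2.22 mol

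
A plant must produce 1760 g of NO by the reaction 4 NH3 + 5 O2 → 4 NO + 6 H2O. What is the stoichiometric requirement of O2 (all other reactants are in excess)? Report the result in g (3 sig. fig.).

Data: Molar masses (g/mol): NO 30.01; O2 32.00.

2350 g

n(NO) = 1760 / 30.01 = 58.65 mol
n(O2) = (5/4) × 58.65 = 73.31 mol
mass = 73.31 × 32.00 = 2346 g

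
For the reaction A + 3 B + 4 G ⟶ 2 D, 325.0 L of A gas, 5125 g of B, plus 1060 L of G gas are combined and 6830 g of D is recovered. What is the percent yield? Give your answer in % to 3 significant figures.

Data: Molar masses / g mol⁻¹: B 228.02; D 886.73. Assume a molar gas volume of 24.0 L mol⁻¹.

n(A) = 325.0 / 24.0 = 13.54 mol
n(B) = 5125 / 228.02 = 22.48 mol
n(G) = 1060 / 24.0 = 44.17 mol
n/ν → A: 13.54, B: 7.493, G: 11.04; B is limiting.
theoretical n(D) = (2/3) × 22.48 = 14.99 mol → 13290 g
% yield = 6830 / 13290 × 100 = 51.39 %

51.4 %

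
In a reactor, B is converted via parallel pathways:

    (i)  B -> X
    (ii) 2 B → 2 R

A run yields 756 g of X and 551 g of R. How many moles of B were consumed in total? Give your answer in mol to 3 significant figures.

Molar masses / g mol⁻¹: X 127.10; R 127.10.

10.3 mol

n(X) = 756 / 127.10 = 5.948 mol
n(R) = 551 / 127.10 = 4.335 mol
n(B) via (i) = (1/1)×5.948 = 5.948 mol
n(B) via (ii) = (2/2)×4.335 = 4.335 mol
total n(B) = 5.948 + 4.335 = 10.28 mol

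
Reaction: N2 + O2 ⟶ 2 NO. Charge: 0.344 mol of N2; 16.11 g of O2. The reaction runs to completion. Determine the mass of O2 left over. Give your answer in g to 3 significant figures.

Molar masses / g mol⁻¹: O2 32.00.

5.10 g

n(N2) = 0.3440 mol
n(O2) = 16.11 / 32.00 = 0.5034 mol
n/ν for N2 = 0.3440/1 = 0.3440
n/ν for O2 = 0.5034/1 = 0.5034
Smallest n/ν is N2 → limiting reagent.
O2 consumed = (1/1) × 0.3440 = 0.3440 mol
O2 remaining = 0.5034 − 0.3440 = 0.1594 mol
mass = 0.1594 × 32.00 = 5.101 g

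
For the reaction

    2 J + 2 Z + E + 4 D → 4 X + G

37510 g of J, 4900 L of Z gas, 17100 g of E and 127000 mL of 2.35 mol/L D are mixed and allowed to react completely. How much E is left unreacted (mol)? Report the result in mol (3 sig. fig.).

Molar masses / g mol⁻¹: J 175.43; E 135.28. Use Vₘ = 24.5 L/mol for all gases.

51.8 mol

n(J) = 37510 / 175.43 = 213.8 mol
n(Z) = 4900 / 24.5 = 200.0 mol
n(E) = 17100 / 135.28 = 126.4 mol
n(D) = 2.35 × 127000/1000 = 298.5 mol
n/ν for J = 213.8/2 = 106.9
n/ν for Z = 200.0/2 = 100.0
n/ν for E = 126.4/1 = 126.4
n/ν for D = 298.5/4 = 74.63
Smallest n/ν is D → limiting reagent.
E consumed = (1/4) × 298.5 = 74.63 mol
E remaining = 126.4 − 74.63 = 51.77 mol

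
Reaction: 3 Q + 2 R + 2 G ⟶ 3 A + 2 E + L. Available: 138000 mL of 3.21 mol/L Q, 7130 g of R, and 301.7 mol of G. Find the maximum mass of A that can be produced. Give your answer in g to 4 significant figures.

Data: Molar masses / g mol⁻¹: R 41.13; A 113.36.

n(Q) = 3.21 × 138000/1000 = 443.0 mol
n(R) = 7130 / 41.13 = 173.4 mol
n(G) = 301.7 mol
n/ν for Q = 443.0/3 = 147.7
n/ν for R = 173.4/2 = 86.70
n/ν for G = 301.7/2 = 150.9
Smallest n/ν is R → limiting reagent.
n(A) = (3/2) × 173.4 = 260.1 mol
mass = 260.1 × 113.36 = 29480 g

29480 g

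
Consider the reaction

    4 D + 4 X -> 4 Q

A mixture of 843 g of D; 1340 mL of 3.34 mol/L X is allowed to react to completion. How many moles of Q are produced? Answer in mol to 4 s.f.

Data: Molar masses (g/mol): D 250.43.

n(D) = 843.0 / 250.43 = 3.366 mol
n(X) = 3.34 × 1340/1000 = 4.476 mol
n/ν for D = 3.366/4 = 0.8415
n/ν for X = 4.476/4 = 1.119
Smallest n/ν is D → limiting reagent.
n(Q) = (4/4) × 3.366 = 3.366 mol

3.366 mol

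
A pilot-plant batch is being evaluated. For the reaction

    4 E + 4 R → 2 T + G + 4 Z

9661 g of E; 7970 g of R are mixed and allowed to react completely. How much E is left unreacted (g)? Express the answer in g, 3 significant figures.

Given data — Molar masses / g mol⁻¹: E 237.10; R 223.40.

n(E) = 9661 / 237.10 = 40.75 mol
n(R) = 7970 / 223.40 = 35.68 mol
n/ν for E = 40.75/4 = 10.19
n/ν for R = 35.68/4 = 8.920
Smallest n/ν is R → limiting reagent.
E consumed = (4/4) × 35.68 = 35.68 mol
E remaining = 40.75 − 35.68 = 5.070 mol
mass = 5.070 × 237.10 = 1202 g

1200 g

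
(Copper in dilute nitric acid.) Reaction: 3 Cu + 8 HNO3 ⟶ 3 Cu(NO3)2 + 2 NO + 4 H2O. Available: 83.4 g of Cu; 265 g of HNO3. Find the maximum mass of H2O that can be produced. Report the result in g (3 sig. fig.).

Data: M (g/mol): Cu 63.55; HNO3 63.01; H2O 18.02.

n(Cu) = 83.40 / 63.55 = 1.312 mol
n(HNO3) = 265.0 / 63.01 = 4.206 mol
n/ν → Cu: 0.4373, HNO3: 0.5258; Cu is limiting.
n(H2O) = (4/3) × 1.312 = 1.749 mol
mass = 1.749 × 18.02 = 31.52 g

31.5 g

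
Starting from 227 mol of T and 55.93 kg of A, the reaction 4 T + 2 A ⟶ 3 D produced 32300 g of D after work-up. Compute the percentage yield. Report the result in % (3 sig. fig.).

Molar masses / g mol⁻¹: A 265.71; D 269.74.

n(T) = 227.0 mol
n(A) = 55.93×1000 / 265.71 = 210.5 mol
n/ν → T: 56.75, A: 105.3; T is limiting.
theoretical n(D) = (3/4) × 227.0 = 170.3 mol → 45940 g
% yield = 32300 / 45940 × 100 = 70.31 %

70.3 %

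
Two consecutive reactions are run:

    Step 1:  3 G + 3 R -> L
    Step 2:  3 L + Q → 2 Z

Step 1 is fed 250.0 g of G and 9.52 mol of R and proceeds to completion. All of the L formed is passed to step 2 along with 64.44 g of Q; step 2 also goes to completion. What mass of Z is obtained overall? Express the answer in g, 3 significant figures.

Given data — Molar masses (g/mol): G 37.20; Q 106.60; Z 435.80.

Step 1:
n(G) = 250.0 / 37.20 = 6.720 mol
n(R) = 9.520 mol
n/ν for G = 6.720/3 = 2.240
n/ν for R = 9.520/3 = 3.173
Smallest n/ν is G → limiting reagent.
n(L) produced = (1/3) × 6.720 = 2.240 mol
Step 2:
n(L) available = 2.240 mol
n(Q) = 64.44 / 106.60 = 0.6045 mol
n/ν for L = 2.240/3 = 0.7467
n/ν for Q = 0.6045/1 = 0.6045
Smallest n/ν is Q → limiting reagent.
n(Z) = (2/1) × 0.6045 = 1.209 mol
mass = 1.209 × 435.80 = 526.9 g

527 g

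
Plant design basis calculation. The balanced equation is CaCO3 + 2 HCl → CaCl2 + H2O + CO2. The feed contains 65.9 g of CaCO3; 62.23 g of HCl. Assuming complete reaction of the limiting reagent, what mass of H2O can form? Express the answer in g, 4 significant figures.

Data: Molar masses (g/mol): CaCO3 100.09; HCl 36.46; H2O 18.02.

n(CaCO3) = 65.90 / 100.09 = 0.6584 mol
n(HCl) = 62.23 / 36.46 = 1.707 mol
n/ν for CaCO3 = 0.6584/1 = 0.6584
n/ν for HCl = 1.707/2 = 0.8535
Smallest n/ν is CaCO3 → limiting reagent.
n(H2O) = (1/1) × 0.6584 = 0.6584 mol
mass = 0.6584 × 18.02 = 11.86 g

11.86 g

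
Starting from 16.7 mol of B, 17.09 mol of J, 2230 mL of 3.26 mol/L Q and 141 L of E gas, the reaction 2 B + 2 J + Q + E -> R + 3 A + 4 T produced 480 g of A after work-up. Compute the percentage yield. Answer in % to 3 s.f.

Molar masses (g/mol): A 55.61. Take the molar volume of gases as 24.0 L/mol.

n(B) = 16.70 mol
n(J) = 17.09 mol
n(Q) = 3.26 × 2230/1000 = 7.270 mol
n(E) = 141.0 / 24.0 = 5.875 mol
n/ν → B: 8.350, J: 8.545, Q: 7.270, E: 5.875; E is limiting.
theoretical n(A) = (3/1) × 5.875 = 17.63 mol → 980.4 g
% yield = 480 / 980.4 × 100 = 48.96 %

49.0 %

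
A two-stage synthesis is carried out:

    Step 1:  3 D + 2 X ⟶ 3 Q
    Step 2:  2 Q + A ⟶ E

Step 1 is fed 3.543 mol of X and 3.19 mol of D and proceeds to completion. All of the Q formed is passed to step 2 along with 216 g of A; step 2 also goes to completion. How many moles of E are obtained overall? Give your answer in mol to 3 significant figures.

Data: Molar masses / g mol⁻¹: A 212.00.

Step 1:
n(X) = 3.543 mol
n(D) = 3.190 mol
n/ν for X = 3.543/2 = 1.772
n/ν for D = 3.190/3 = 1.063
Smallest n/ν is D → limiting reagent.
n(Q) produced = (3/3) × 3.190 = 3.190 mol
Step 2:
n(Q) available = 3.190 mol
n(A) = 216.0 / 212.00 = 1.019 mol
n/ν for Q = 3.190/2 = 1.595
n/ν for A = 1.019/1 = 1.019
Smallest n/ν is A → limiting reagent.
n(E) = (1/1) × 1.019 = 1.019 mol

1.02 mol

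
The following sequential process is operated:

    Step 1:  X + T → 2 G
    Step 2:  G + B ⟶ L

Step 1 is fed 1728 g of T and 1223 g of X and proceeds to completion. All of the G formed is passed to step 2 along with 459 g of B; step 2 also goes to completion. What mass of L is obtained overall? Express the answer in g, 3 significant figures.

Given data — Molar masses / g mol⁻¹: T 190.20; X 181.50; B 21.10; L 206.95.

2790 g

Step 1:
n(T) = 1728 / 190.20 = 9.085 mol
n(X) = 1223 / 181.50 = 6.738 mol
n/ν for T = 9.085/1 = 9.085
n/ν for X = 6.738/1 = 6.738
Smallest n/ν is X → limiting reagent.
n(G) produced = (2/1) × 6.738 = 13.48 mol
Step 2:
n(G) available = 13.48 mol
n(B) = 459.0 / 21.10 = 21.75 mol
n/ν for G = 13.48/1 = 13.48
n/ν for B = 21.75/1 = 21.75
Smallest n/ν is G → limiting reagent.
n(L) = (1/1) × 13.48 = 13.48 mol
mass = 13.48 × 206.95 = 2790 g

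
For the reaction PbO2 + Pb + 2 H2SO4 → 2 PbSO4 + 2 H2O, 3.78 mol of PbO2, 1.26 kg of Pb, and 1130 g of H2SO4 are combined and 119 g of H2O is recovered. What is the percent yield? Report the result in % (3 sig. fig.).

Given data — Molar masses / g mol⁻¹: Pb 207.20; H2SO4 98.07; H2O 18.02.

n(PbO2) = 3.780 mol
n(Pb) = 1.260×1000 / 207.20 = 6.081 mol
n(H2SO4) = 1130 / 98.07 = 11.52 mol
n/ν for PbO2 = 3.780/1 = 3.780
n/ν for Pb = 6.081/1 = 6.081
n/ν for H2SO4 = 11.52/2 = 5.760
Smallest n/ν is PbO2 → limiting reagent.
theoretical n(H2O) = (2/1) × 3.780 = 7.560 mol → 136.2 g
% yield = 119 / 136.2 × 100 = 87.37 %

87.4 %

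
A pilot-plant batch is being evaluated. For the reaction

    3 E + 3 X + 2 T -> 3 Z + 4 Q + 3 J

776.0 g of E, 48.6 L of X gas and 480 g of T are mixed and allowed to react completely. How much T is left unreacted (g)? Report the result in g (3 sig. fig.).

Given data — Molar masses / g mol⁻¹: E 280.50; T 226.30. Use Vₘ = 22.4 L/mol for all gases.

n(E) = 776.0 / 280.50 = 2.766 mol
n(X) = 48.60 / 22.4 = 2.170 mol
n(T) = 480.0 / 226.30 = 2.121 mol
n/ν for E = 2.766/3 = 0.9220
n/ν for X = 2.170/3 = 0.7233
n/ν for T = 2.121/2 = 1.061
Smallest n/ν is X → limiting reagent.
T consumed = (2/3) × 2.170 = 1.447 mol
T remaining = 2.121 − 1.447 = 0.6740 mol
mass = 0.6740 × 226.30 = 152.5 g

153 g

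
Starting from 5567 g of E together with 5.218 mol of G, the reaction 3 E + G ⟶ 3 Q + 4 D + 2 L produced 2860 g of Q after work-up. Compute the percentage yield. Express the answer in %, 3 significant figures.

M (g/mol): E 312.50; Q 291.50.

62.7 %

n(E) = 5567 / 312.50 = 17.81 mol
n(G) = 5.218 mol
n/ν for E = 17.81/3 = 5.937
n/ν for G = 5.218/1 = 5.218
Smallest n/ν is G → limiting reagent.
theoretical n(Q) = (3/1) × 5.218 = 15.65 mol → 4562 g
% yield = 2860 / 4562 × 100 = 62.69 %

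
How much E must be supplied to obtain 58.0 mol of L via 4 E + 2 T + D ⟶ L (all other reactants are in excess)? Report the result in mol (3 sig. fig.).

n(L) = 58.00 mol
n(E) = (4/1) × 58.00 = 232.0 mol

232 mol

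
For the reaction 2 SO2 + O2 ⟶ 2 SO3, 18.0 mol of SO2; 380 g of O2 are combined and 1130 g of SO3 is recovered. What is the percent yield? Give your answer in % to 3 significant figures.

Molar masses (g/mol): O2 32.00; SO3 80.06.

n(SO2) = 18.00 mol
n(O2) = 380.0 / 32.00 = 11.88 mol
n/ν for SO2 = 18.00/2 = 9.000
n/ν for O2 = 11.88/1 = 11.88
Smallest n/ν is SO2 → limiting reagent.
theoretical n(SO3) = (2/2) × 18.00 = 18.00 mol → 1441 g
% yield = 1130 / 1441 × 100 = 78.42 %

78.4 %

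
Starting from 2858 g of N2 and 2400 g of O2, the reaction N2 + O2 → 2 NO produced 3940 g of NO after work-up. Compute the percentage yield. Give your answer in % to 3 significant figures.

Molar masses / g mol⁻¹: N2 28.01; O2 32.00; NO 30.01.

n(N2) = 2858 / 28.01 = 102.0 mol
n(O2) = 2400 / 32.00 = 75.00 mol
n/ν for N2 = 102.0/1 = 102.0
n/ν for O2 = 75.00/1 = 75.00
Smallest n/ν is O2 → limiting reagent.
theoretical n(NO) = (2/1) × 75.00 = 150.0 mol → 4502 g
% yield = 3940 / 4502 × 100 = 87.52 %

87.5 %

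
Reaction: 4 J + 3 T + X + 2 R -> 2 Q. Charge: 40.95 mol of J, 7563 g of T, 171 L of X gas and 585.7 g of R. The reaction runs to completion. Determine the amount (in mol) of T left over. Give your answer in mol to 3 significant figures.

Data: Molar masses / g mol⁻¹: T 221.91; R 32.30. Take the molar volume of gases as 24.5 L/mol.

n(J) = 40.95 mol
n(T) = 7563 / 221.91 = 34.08 mol
n(X) = 171.0 / 24.5 = 6.980 mol
n(R) = 585.7 / 32.30 = 18.13 mol
n/ν for J = 40.95/4 = 10.24
n/ν for T = 34.08/3 = 11.36
n/ν for X = 6.980/1 = 6.980
n/ν for R = 18.13/2 = 9.065
Smallest n/ν is X → limiting reagent.
T consumed = (3/1) × 6.980 = 20.94 mol
T remaining = 34.08 − 20.94 = 13.14 mol

13.1 mol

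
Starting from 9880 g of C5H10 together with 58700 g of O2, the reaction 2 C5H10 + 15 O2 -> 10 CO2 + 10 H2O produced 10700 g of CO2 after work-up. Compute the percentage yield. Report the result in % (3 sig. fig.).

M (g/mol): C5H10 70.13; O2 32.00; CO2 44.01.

n(C5H10) = 9880 / 70.13 = 140.9 mol
n(O2) = 58700 / 32.00 = 1834 mol
n/ν for C5H10 = 140.9/2 = 70.45
n/ν for O2 = 1834/15 = 122.3
Smallest n/ν is C5H10 → limiting reagent.
theoretical n(CO2) = (10/2) × 140.9 = 704.5 mol → 31010 g
% yield = 10700 / 31010 × 100 = 34.50 %

34.5 %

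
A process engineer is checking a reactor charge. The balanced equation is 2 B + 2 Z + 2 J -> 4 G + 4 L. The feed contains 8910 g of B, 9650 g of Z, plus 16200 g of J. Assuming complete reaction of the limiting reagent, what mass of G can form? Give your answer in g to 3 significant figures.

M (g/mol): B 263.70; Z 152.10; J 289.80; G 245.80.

n(B) = 8910 / 263.70 = 33.79 mol
n(Z) = 9650 / 152.10 = 63.45 mol
n(J) = 16200 / 289.80 = 55.90 mol
n/ν for B = 33.79/2 = 16.90
n/ν for Z = 63.45/2 = 31.73
n/ν for J = 55.90/2 = 27.95
Smallest n/ν is B → limiting reagent.
n(G) = (4/2) × 33.79 = 67.58 mol
mass = 67.58 × 245.80 = 16610 g

16600 g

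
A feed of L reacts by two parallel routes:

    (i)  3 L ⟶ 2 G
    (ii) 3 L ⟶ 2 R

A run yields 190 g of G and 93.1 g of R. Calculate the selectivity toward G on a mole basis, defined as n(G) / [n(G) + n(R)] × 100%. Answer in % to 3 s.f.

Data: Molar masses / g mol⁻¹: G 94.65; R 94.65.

n(G) = 190 / 94.65 = 2.007 mol
n(R) = 93.1 / 94.65 = 0.9836 mol
selectivity = 2.007/(2.007+0.9836) × 100 = 67.11 %

67.1 %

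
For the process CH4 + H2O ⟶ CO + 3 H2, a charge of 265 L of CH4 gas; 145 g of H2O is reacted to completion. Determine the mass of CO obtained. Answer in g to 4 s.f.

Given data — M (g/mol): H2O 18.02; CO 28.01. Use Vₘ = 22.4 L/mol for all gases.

225.4 g

n(CH4) = 265.0 / 22.4 = 11.83 mol
n(H2O) = 145.0 / 18.02 = 8.047 mol
n/ν for CH4 = 11.83/1 = 11.83
n/ν for H2O = 8.047/1 = 8.047
Smallest n/ν is H2O → limiting reagent.
n(CO) = (1/1) × 8.047 = 8.047 mol
mass = 8.047 × 28.01 = 225.4 g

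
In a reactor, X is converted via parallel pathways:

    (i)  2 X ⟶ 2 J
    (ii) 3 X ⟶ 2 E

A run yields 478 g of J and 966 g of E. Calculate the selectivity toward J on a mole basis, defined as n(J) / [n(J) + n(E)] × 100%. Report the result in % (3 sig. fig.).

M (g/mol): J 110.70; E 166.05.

42.6 %

n(J) = 478 / 110.70 = 4.318 mol
n(E) = 966 / 166.05 = 5.818 mol
selectivity = 4.318/(4.318+5.818) × 100 = 42.60 %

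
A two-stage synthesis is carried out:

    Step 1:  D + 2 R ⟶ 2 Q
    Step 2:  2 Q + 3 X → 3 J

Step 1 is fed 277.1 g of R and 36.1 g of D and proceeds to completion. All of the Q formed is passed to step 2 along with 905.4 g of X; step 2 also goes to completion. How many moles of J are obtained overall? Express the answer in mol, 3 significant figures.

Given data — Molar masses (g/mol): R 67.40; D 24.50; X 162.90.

Step 1:
n(R) = 277.1 / 67.40 = 4.111 mol
n(D) = 36.10 / 24.50 = 1.473 mol
n/ν → R: 2.056, D: 1.473; D is limiting.
n(Q) produced = (2/1) × 1.473 = 2.946 mol
Step 2:
n(Q) available = 2.946 mol
n(X) = 905.4 / 162.90 = 5.558 mol
n/ν → Q: 1.473, X: 1.853; Q is limiting.
n(J) = (3/2) × 2.946 = 4.419 mol

4.42 mol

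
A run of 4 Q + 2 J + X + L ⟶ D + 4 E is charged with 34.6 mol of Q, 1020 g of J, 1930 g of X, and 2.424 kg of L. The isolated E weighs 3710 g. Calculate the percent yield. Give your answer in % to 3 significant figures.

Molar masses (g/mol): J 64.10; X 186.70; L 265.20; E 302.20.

n(Q) = 34.60 mol
n(J) = 1020 / 64.10 = 15.91 mol
n(X) = 1930 / 186.70 = 10.34 mol
n(L) = 2.424×1000 / 265.20 = 9.140 mol
n/ν for Q = 34.60/4 = 8.650
n/ν for J = 15.91/2 = 7.955
n/ν for X = 10.34/1 = 10.34
n/ν for L = 9.140/1 = 9.140
Smallest n/ν is J → limiting reagent.
theoretical n(E) = (4/2) × 15.91 = 31.82 mol → 9616 g
% yield = 3710 / 9616 × 100 = 38.58 %

38.6 %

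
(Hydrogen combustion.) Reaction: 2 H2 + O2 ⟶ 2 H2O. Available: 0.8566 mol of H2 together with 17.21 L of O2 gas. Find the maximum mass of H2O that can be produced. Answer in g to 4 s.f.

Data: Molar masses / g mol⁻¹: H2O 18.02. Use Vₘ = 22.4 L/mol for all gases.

n(H2) = 0.8566 mol
n(O2) = 17.21 / 22.4 = 0.7683 mol
n/ν → H2: 0.4283, O2: 0.7683; H2 is limiting.
n(H2O) = (2/2) × 0.8566 = 0.8566 mol
mass = 0.8566 × 18.02 = 15.44 g

15.44 g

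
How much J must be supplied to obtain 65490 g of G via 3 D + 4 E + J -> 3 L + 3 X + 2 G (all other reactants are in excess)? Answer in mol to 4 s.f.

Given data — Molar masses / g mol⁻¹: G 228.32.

143.4 mol

n(G) = 65490 / 228.32 = 286.8 mol
n(J) = (1/2) × 286.8 = 143.4 mol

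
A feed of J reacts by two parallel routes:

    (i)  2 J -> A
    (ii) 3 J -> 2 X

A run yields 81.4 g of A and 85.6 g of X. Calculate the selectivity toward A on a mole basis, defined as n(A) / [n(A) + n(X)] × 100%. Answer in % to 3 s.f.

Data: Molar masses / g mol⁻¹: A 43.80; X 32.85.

n(A) = 81.4 / 43.80 = 1.858 mol
n(X) = 85.6 / 32.85 = 2.606 mol
selectivity = 1.858/(1.858+2.606) × 100 = 41.62 %

41.6 %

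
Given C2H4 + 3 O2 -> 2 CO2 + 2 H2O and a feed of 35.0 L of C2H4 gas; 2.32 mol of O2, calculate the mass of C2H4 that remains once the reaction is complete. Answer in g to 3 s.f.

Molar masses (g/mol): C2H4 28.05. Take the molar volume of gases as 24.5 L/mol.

n(C2H4) = 35.00 / 24.5 = 1.429 mol
n(O2) = 2.320 mol
n/ν → C2H4: 1.429, O2: 0.7733; O2 is limiting.
C2H4 consumed = (1/3) × 2.320 = 0.7733 mol
C2H4 remaining = 1.429 − 0.7733 = 0.6557 mol
mass = 0.6557 × 28.05 = 18.39 g

18.4 g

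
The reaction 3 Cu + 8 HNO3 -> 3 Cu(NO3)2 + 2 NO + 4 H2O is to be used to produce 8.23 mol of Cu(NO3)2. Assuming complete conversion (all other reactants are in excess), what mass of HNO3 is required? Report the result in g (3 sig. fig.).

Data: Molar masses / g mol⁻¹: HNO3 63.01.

n(Cu(NO3)2) = 8.230 mol
n(HNO3) = (8/3) × 8.230 = 21.95 mol
mass = 21.95 × 63.01 = 1383 g

1380 g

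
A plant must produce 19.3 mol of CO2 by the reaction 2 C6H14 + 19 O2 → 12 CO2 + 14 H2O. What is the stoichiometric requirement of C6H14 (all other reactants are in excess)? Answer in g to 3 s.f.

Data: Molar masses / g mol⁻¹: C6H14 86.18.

277 g

n(CO2) = 19.30 mol
n(C6H14) = (2/12) × 19.30 = 3.217 mol
mass = 3.217 × 86.18 = 277.2 g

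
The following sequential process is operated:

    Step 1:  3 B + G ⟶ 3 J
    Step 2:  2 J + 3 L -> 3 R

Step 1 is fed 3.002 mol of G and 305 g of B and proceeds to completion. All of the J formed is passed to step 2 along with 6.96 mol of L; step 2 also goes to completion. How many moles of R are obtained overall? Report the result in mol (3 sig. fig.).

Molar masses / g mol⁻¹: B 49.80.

Step 1:
n(G) = 3.002 mol
n(B) = 305.0 / 49.80 = 6.124 mol
n/ν for G = 3.002/1 = 3.002
n/ν for B = 6.124/3 = 2.041
Smallest n/ν is B → limiting reagent.
n(J) produced = (3/3) × 6.124 = 6.124 mol
Step 2:
n(J) available = 6.124 mol
n(L) = 6.960 mol
n/ν for J = 6.124/2 = 3.062
n/ν for L = 6.960/3 = 2.320
Smallest n/ν is L → limiting reagent.
n(R) = (3/3) × 6.960 = 6.960 mol

6.96 mol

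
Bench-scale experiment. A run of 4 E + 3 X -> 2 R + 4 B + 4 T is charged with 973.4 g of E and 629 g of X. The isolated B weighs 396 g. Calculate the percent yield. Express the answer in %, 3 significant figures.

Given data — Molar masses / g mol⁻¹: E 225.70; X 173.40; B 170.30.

n(E) = 973.4 / 225.70 = 4.313 mol
n(X) = 629.0 / 173.40 = 3.627 mol
n/ν for E = 4.313/4 = 1.078
n/ν for X = 3.627/3 = 1.209
Smallest n/ν is E → limiting reagent.
theoretical n(B) = (4/4) × 4.313 = 4.313 mol → 734.5 g
% yield = 396 / 734.5 × 100 = 53.91 %

53.9 %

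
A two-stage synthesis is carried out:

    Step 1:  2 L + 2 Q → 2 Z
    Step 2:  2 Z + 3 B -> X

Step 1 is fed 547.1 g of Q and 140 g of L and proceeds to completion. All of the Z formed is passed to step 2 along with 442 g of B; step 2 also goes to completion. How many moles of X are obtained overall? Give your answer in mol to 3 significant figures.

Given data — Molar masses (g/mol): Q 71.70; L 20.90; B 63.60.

2.32 mol

Step 1:
n(Q) = 547.1 / 71.70 = 7.630 mol
n(L) = 140.0 / 20.90 = 6.699 mol
n/ν → Q: 3.815, L: 3.350; L is limiting.
n(Z) produced = (2/2) × 6.699 = 6.699 mol
Step 2:
n(Z) available = 6.699 mol
n(B) = 442.0 / 63.60 = 6.950 mol
n/ν → Z: 3.350, B: 2.317; B is limiting.
n(X) = (1/3) × 6.950 = 2.317 mol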